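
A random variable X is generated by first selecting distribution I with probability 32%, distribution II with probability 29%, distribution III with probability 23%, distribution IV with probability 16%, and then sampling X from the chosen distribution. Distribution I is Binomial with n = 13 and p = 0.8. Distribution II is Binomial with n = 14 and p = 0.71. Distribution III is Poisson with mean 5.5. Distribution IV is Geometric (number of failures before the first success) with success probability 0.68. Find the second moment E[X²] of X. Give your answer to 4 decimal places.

73.1345

For each component E[X²] = Var + (mean)², giving I: 110.24; II: 101.686; III: 35.75; IV: 0.913495.
Overall E[X²] = 0.32·110.24 + 0.29·101.686 + 0.23·35.75 + 0.16·0.913495 = 73.1345.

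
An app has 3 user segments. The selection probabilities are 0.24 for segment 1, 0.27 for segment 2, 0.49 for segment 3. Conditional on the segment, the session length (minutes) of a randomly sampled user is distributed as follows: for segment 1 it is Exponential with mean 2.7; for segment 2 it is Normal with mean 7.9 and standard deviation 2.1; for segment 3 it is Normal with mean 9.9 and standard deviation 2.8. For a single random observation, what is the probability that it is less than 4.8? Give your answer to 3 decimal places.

Conditional on each segment, P(X < 4.8): 1: 0.830987; 2: 0.0699464; 3: 0.0342709.
By total probability, P(X < 4.8) = 0.24·0.830987 + 0.27·0.0699464 + 0.49·0.0342709 = 0.235115.

0.235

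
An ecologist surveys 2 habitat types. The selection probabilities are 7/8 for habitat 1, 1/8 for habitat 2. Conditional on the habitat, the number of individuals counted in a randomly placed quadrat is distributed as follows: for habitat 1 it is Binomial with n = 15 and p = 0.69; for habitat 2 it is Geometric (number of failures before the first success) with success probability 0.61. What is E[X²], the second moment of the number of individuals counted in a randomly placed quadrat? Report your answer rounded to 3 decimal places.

For each component E[X²] = Var + (mean)², giving 1: 110.331; 2: 1.45687.
Overall E[X²] = 0.875·110.331 + 0.125·1.45687 = 96.7217.

96.722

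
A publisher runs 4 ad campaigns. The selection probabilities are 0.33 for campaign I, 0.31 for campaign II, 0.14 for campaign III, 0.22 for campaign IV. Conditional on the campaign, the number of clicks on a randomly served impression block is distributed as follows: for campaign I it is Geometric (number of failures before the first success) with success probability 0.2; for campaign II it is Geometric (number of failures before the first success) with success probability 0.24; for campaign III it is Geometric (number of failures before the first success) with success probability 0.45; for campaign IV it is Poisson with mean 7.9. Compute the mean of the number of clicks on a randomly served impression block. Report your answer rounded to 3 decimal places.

Component means — I: 4; II: 3.16667; III: 1.22222; IV: 7.9.
E[X] = 0.33·4 + 0.31·3.16667 + 0.14·1.22222 + 0.22·7.9 = 4.21078.

4.211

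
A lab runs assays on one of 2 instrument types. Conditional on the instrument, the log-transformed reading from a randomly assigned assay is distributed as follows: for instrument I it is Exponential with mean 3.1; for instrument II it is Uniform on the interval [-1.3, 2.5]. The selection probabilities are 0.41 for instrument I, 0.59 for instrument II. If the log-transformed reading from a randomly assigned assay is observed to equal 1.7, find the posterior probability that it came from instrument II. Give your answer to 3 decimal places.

Likelihoods f(1.7 | ·): I: 0.186413; II: 0.263158.
Posterior ∝ prior × likelihood. Numerator for II: 0.59·0.263158 = 0.155263.
Normalizing constant: 0.41·0.186413 + 0.59·0.263158 = 0.231693.
P(II | observation) = 0.155263 / 0.231693 = 0.670126.

0.670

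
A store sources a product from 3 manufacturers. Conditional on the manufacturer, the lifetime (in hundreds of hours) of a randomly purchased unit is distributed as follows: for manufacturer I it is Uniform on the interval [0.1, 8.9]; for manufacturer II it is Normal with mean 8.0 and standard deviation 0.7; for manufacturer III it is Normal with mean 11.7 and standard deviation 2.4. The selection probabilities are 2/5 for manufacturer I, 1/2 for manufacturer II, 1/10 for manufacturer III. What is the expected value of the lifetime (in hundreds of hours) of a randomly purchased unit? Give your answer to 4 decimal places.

6.9700

Component means — I: 4.5; II: 8; III: 11.7.
E[X] = 0.4·4.5 + 0.5·8 + 0.1·11.7 = 6.97.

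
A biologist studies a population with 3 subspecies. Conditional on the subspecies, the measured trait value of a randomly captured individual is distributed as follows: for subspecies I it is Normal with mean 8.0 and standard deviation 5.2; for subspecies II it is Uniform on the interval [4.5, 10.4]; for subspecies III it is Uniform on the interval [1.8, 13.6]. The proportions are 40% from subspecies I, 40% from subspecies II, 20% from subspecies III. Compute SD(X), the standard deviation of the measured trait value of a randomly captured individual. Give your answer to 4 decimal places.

Per component, I: μ=8, E[X²]=91.04; II: μ=7.45, E[X²]=58.4033; III: μ=7.7, E[X²]=70.8933.
E[X] = 0.4·8 + 0.4·7.45 + 0.2·7.7 = 7.72.
E[X²] = 0.4·91.04 + 0.4·58.4033 + 0.2·70.8933 = 73.956.
Var(X) = E[X²] − (E[X])² = 73.956 − 59.5984 = 14.3576.
SD(X) = √14.3576 = 3.78914.

3.7891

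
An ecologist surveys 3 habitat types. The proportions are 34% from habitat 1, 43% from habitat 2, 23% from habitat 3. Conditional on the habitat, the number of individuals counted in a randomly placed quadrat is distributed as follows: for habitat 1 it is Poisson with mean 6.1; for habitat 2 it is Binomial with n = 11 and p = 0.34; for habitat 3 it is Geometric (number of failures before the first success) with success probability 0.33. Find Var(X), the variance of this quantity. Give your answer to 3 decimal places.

Per component, 1: μ=6.1, E[X²]=43.31; 2: μ=3.74, E[X²]=16.456; 3: μ=2.0303, E[X²]=10.2746.
E[X] = 0.34·6.1 + 0.43·3.74 + 0.23·2.0303 = 4.14917.
E[X²] = 0.34·43.31 + 0.43·16.456 + 0.23·10.2746 = 24.1646.
Var(X) = E[X²] − (E[X])² = 24.1646 − 17.2156 = 6.94902.

6.949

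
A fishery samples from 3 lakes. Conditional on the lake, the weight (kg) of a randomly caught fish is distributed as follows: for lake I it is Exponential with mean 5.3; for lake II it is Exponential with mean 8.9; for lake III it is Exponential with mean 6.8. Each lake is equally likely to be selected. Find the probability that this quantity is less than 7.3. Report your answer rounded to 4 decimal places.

Conditional on each lake, P(X < 7.3): I: 0.747756; II: 0.559667; III: 0.6582.
By total probability, P(X < 7.3) = 0.333333·0.747756 + 0.333333·0.559667 + 0.333333·0.6582 = 0.655208.

0.6552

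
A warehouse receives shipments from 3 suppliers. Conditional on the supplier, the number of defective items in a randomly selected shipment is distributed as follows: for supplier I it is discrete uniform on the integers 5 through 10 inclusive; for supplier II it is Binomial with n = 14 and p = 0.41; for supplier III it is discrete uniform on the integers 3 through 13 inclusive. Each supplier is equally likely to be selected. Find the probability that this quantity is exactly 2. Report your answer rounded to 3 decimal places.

Conditional on each supplier, P(X = 2): I: 0; II: 0.0272166; III: 0.
By total probability, P(X = 2) = 0.333333·0 + 0.333333·0.0272166 + 0.333333·0 = 0.00907219.

0.009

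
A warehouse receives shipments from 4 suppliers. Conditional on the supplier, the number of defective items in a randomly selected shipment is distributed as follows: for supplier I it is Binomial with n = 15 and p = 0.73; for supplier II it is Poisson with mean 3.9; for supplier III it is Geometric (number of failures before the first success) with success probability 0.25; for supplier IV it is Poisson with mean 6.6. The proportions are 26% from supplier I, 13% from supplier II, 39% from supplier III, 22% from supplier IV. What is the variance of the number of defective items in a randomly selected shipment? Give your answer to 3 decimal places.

Per component, I: μ=10.95, E[X²]=122.859; II: μ=3.9, E[X²]=19.11; III: μ=3, E[X²]=21; IV: μ=6.6, E[X²]=50.16.
E[X] = 0.26·10.95 + 0.13·3.9 + 0.39·3 + 0.22·6.6 = 5.976.
E[X²] = 0.26·122.859 + 0.13·19.11 + 0.39·21 + 0.22·50.16 = 53.6528.
Var(X) = E[X²] − (E[X])² = 53.6528 − 35.7126 = 17.9403.

17.940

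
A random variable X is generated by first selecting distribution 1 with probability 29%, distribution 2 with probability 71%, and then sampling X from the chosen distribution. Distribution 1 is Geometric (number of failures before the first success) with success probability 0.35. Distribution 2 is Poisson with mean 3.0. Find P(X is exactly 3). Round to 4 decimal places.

0.1869

Conditional on each component, P(X = 3): 1: 0.0961188; 2: 0.224042.
By total probability, P(X = 3) = 0.29·0.0961188 + 0.71·0.224042 = 0.186944.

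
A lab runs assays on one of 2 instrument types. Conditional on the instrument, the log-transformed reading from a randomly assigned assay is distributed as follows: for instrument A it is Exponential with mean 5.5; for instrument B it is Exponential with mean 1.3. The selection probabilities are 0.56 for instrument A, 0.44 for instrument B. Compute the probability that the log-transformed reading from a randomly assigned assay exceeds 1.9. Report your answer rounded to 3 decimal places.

Conditional on each instrument, P(X > 1.9): A: 0.707899; B: 0.231879.
By total probability, P(X > 1.9) = 0.56·0.707899 + 0.44·0.231879 = 0.49845.

0.498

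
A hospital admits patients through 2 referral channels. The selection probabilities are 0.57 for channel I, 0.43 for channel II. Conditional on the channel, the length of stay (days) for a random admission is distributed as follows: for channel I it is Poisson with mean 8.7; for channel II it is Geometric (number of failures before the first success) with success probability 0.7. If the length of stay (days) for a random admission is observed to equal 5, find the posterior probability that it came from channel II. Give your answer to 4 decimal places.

Likelihoods P(X=5 | ·): I: 0.0691915; II: 0.001701.
Posterior ∝ prior × likelihood. Numerator for II: 0.43·0.001701 = 0.00073143.
Normalizing constant: 0.57·0.0691915 + 0.43·0.001701 = 0.0401706.
P(II | observation) = 0.00073143 / 0.0401706 = 0.0182081.

0.0182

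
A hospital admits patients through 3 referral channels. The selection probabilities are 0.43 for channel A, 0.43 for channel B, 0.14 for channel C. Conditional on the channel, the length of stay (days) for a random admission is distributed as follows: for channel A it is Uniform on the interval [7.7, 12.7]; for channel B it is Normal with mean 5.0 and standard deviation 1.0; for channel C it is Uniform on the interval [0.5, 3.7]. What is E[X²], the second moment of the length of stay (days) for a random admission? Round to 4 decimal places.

For each component E[X²] = Var + (mean)², giving A: 106.123; B: 26; C: 5.26333.
Overall E[X²] = 0.43·106.123 + 0.43·26 + 0.14·5.26333 = 57.5499.

57.5499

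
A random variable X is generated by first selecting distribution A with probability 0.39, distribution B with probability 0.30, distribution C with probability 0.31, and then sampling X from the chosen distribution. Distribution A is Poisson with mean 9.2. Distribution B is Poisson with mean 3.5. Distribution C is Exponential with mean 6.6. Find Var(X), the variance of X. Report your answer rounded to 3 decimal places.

23.654

Per component, A: μ=9.2, E[X²]=93.84; B: μ=3.5, E[X²]=15.75; C: μ=6.6, E[X²]=87.12.
E[X] = 0.39·9.2 + 0.3·3.5 + 0.31·6.6 = 6.684.
E[X²] = 0.39·93.84 + 0.3·15.75 + 0.31·87.12 = 68.3298.
Var(X) = E[X²] − (E[X])² = 68.3298 − 44.6759 = 23.6539.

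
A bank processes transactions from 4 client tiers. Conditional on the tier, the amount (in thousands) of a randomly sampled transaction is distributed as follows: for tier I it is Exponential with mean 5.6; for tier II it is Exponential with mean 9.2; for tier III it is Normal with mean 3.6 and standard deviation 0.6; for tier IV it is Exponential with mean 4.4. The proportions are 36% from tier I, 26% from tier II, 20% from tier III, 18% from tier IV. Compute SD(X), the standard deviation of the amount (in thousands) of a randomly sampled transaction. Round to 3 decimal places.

6.417

Per component, I: μ=5.6, E[X²]=62.72; II: μ=9.2, E[X²]=169.28; III: μ=3.6, E[X²]=13.32; IV: μ=4.4, E[X²]=38.72.
E[X] = 0.36·5.6 + 0.26·9.2 + 0.2·3.6 + 0.18·4.4 = 5.92.
E[X²] = 0.36·62.72 + 0.26·169.28 + 0.2·13.32 + 0.18·38.72 = 76.2256.
Var(X) = E[X²] − (E[X])² = 76.2256 − 35.0464 = 41.1792.
SD(X) = √41.1792 = 6.4171.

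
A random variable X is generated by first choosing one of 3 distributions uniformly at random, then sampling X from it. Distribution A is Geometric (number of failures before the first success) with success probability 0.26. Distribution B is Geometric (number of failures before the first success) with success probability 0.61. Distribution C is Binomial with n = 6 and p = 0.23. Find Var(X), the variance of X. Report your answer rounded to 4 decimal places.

5.1934

Per component, A: μ=2.84615, E[X²]=19.0473; B: μ=0.639344, E[X²]=1.45687; C: μ=1.38, E[X²]=2.967.
E[X] = 0.333333·2.84615 + 0.333333·0.639344 + 0.333333·1.38 = 1.62183.
E[X²] = 0.333333·19.0473 + 0.333333·1.45687 + 0.333333·2.967 = 7.82373.
Var(X) = E[X²] − (E[X])² = 7.82373 − 2.63034 = 5.19339.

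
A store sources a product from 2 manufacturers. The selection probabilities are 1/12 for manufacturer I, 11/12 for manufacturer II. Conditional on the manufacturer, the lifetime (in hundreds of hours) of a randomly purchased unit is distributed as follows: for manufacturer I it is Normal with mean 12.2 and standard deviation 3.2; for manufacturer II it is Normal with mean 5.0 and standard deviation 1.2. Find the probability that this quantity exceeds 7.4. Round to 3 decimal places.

0.099

Conditional on each manufacturer, P(X > 7.4): I: 0.933193; II: 0.0227501.
By total probability, P(X > 7.4) = 0.0833333·0.933193 + 0.916667·0.0227501 = 0.0986204.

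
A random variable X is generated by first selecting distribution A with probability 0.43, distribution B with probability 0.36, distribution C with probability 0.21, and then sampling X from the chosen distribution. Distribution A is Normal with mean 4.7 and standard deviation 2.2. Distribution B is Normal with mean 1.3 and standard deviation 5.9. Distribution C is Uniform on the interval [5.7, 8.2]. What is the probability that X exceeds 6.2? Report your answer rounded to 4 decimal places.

0.3476

Conditional on each component, P(X > 6.2): A: 0.247677; B: 0.203126; C: 0.8.
By total probability, P(X > 6.2) = 0.43·0.247677 + 0.36·0.203126 + 0.21·0.8 = 0.347626.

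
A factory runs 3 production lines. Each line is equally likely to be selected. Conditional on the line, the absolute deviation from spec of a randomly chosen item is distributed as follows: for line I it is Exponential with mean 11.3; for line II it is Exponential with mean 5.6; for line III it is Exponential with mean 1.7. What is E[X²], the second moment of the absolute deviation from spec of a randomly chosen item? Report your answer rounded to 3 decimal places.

For each component E[X²] = Var + (mean)², giving I: 255.38; II: 62.72; III: 5.78.
Overall E[X²] = 0.333333·255.38 + 0.333333·62.72 + 0.333333·5.78 = 107.96.

107.960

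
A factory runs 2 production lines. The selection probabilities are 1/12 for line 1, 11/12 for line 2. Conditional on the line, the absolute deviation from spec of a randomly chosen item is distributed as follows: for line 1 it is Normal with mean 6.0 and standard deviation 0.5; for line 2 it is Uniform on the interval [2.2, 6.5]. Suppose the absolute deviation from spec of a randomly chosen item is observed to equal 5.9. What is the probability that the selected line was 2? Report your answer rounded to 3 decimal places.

Likelihoods f(5.9 | ·): 1: 0.782085; 2: 0.232558.
Posterior ∝ prior × likelihood. Numerator for 2: 0.916667·0.232558 = 0.213178.
Normalizing constant: 0.0833333·0.782085 + 0.916667·0.232558 = 0.278352.
P(2 | observation) = 0.213178 / 0.278352 = 0.765858.

0.766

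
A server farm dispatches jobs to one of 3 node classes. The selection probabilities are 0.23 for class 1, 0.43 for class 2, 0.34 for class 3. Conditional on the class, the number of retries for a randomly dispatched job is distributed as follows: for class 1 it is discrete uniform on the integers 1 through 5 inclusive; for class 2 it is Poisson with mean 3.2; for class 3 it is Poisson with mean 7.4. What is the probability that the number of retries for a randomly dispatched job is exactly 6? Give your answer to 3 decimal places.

0.074

Conditional on each class, P(X = 6): 1: 0; 2: 0.060789; 3: 0.139405.
By total probability, P(X = 6) = 0.23·0 + 0.43·0.060789 + 0.34·0.139405 = 0.073537.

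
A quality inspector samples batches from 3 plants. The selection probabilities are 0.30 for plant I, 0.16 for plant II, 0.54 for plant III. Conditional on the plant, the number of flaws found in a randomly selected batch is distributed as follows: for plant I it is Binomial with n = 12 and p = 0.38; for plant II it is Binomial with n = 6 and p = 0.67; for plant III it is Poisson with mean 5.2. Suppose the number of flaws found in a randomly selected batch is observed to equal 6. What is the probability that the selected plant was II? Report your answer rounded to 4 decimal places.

Likelihoods P(X=6 | ·): I: 0.158024; II: 0.0904584; III: 0.15148.
Posterior ∝ prior × likelihood. Numerator for II: 0.16·0.0904584 = 0.0144733.
Normalizing constant: 0.3·0.158024 + 0.16·0.0904584 + 0.54·0.15148 = 0.14368.
P(II | observation) = 0.0144733 / 0.14368 = 0.100733.

0.1007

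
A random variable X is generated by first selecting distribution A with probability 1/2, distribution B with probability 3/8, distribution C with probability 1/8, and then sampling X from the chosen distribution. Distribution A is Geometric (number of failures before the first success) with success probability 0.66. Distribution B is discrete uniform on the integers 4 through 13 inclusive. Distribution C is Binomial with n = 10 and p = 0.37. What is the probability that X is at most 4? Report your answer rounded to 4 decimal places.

0.6235

Conditional on each component, P(X ≤ 4): A: 0.995456; B: 0.1; C: 0.706072.
By total probability, P(X ≤ 4) = 0.5·0.995456 + 0.375·0.1 + 0.125·0.706072 = 0.623487.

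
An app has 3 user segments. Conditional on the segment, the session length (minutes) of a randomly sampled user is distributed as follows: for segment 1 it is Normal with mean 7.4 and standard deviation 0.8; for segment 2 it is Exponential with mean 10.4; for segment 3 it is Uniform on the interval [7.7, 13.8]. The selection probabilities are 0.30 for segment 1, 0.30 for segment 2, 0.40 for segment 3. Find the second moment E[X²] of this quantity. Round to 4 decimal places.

128.9813

For each component E[X²] = Var + (mean)², giving 1: 55.4; 2: 216.32; 3: 118.663.
Overall E[X²] = 0.3·55.4 + 0.3·216.32 + 0.4·118.663 = 128.981.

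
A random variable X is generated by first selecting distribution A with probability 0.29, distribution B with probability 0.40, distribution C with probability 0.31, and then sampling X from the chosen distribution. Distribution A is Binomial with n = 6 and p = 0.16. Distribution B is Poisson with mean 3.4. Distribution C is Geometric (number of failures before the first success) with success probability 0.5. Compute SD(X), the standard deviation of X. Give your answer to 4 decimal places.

Per component, A: μ=0.96, E[X²]=1.728; B: μ=3.4, E[X²]=14.96; C: μ=1, E[X²]=3.
E[X] = 0.29·0.96 + 0.4·3.4 + 0.31·1 = 1.9484.
E[X²] = 0.29·1.728 + 0.4·14.96 + 0.31·3 = 7.41512.
Var(X) = E[X²] − (E[X])² = 7.41512 − 3.79626 = 3.61886.
SD(X) = √3.61886 = 1.90233.

1.9023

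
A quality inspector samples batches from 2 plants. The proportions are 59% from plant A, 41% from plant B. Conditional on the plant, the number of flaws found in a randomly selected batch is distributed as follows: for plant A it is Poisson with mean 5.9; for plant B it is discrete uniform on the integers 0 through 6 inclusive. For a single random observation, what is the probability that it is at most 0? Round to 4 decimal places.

0.0602

Conditional on each plant, P(X ≤ 0): A: 0.00273944; B: 0.142857.
By total probability, P(X ≤ 0) = 0.59·0.00273944 + 0.41·0.142857 = 0.0601877.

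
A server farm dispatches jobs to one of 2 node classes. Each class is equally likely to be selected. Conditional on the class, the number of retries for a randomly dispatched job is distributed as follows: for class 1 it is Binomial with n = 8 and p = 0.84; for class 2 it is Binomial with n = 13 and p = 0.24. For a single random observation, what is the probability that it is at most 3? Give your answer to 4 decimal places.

0.3108

Conditional on each class, P(X ≤ 3): 1: 0.00383031; 2: 0.61777.
By total probability, P(X ≤ 3) = 0.5·0.00383031 + 0.5·0.61777 = 0.3108.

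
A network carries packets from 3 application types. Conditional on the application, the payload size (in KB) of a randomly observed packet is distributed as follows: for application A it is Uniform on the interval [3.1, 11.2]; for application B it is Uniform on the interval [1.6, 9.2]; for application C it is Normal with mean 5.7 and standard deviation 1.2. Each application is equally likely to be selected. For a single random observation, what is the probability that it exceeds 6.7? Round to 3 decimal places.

Conditional on each application, P(X > 6.7): A: 0.555556; B: 0.328947; C: 0.202328.
By total probability, P(X > 6.7) = 0.333333·0.555556 + 0.333333·0.328947 + 0.333333·0.202328 = 0.362277.

0.362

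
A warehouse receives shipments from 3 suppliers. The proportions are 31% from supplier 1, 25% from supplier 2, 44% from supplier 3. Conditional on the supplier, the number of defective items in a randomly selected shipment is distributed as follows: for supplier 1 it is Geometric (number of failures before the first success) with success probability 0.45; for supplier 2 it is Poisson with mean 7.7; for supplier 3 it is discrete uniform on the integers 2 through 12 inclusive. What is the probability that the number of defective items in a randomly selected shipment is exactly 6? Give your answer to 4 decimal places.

Conditional on each supplier, P(X = 6): 1: 0.0124563; 2: 0.131082; 3: 0.0909091.
By total probability, P(X = 6) = 0.31·0.0124563 + 0.25·0.131082 + 0.44·0.0909091 = 0.076632.

0.0766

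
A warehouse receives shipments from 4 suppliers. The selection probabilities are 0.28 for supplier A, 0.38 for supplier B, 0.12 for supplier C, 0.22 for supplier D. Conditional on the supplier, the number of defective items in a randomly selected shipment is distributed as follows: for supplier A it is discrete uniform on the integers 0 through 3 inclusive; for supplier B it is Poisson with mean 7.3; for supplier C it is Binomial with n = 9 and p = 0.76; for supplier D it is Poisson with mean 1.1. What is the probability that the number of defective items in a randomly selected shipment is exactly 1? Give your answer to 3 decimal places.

Conditional on each supplier, P(X = 1): A: 0.25; B: 0.00493143; C: 7.52915e-05; D: 0.366158.
By total probability, P(X = 1) = 0.28·0.25 + 0.38·0.00493143 + 0.12·7.52915e-05 + 0.22·0.366158 = 0.152438.

0.152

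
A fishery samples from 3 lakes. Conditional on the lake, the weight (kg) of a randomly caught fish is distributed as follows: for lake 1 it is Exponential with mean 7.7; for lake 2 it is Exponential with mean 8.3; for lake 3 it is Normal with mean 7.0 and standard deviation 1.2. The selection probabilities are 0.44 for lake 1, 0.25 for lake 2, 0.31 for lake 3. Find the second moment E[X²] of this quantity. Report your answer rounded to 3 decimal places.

For each component E[X²] = Var + (mean)², giving 1: 118.58; 2: 137.78; 3: 50.44.
Overall E[X²] = 0.44·118.58 + 0.25·137.78 + 0.31·50.44 = 102.257.

102.257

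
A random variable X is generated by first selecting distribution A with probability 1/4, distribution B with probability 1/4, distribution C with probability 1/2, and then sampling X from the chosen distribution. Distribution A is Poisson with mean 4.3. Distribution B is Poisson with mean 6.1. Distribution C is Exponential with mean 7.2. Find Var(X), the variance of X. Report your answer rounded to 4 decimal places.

29.9250

Per component, A: μ=4.3, E[X²]=22.79; B: μ=6.1, E[X²]=43.31; C: μ=7.2, E[X²]=103.68.
E[X] = 0.25·4.3 + 0.25·6.1 + 0.5·7.2 = 6.2.
E[X²] = 0.25·22.79 + 0.25·43.31 + 0.5·103.68 = 68.365.
Var(X) = E[X²] − (E[X])² = 68.365 − 38.44 = 29.925.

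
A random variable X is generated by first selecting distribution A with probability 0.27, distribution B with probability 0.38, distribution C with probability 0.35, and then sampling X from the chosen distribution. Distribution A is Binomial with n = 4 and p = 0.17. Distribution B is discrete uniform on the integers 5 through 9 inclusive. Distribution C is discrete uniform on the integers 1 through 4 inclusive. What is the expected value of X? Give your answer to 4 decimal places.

3.7186

Component means — A: 0.68; B: 7; C: 2.5.
E[X] = 0.27·0.68 + 0.38·7 + 0.35·2.5 = 3.7186.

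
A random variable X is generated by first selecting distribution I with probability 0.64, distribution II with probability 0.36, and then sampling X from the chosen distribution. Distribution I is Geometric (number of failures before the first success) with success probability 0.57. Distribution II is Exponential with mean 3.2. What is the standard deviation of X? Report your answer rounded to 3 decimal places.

Per component, I: μ=0.754386, E[X²]=1.89258; II: μ=3.2, E[X²]=20.48.
E[X] = 0.64·0.754386 + 0.36·3.2 = 1.63481.
E[X²] = 0.64·1.89258 + 0.36·20.48 = 8.58405.
Var(X) = E[X²] − (E[X])² = 8.58405 − 2.67259 = 5.91146.
SD(X) = √5.91146 = 2.43135.

2.431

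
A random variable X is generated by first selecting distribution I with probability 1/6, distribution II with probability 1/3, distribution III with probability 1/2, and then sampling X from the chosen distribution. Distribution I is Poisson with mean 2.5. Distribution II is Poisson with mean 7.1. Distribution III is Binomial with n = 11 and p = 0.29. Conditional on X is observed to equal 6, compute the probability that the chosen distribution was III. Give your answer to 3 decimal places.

Likelihoods P(X=6 | ·): I: 0.0278337; II: 0.1468; III: 0.0495817.
Posterior ∝ prior × likelihood. Numerator for III: 0.5·0.0495817 = 0.0247909.
Normalizing constant: 0.166667·0.0278337 + 0.333333·0.1468 + 0.5·0.0495817 = 0.0783632.
P(III | observation) = 0.0247909 / 0.0783632 = 0.316358.

0.316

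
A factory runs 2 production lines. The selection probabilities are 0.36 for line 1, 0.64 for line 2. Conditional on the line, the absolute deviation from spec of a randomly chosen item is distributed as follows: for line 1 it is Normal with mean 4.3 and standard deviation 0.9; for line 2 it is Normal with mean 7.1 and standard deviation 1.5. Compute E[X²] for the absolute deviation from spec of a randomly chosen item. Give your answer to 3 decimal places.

For each component E[X²] = Var + (mean)², giving 1: 19.3; 2: 52.66.
Overall E[X²] = 0.36·19.3 + 0.64·52.66 = 40.6504.

40.650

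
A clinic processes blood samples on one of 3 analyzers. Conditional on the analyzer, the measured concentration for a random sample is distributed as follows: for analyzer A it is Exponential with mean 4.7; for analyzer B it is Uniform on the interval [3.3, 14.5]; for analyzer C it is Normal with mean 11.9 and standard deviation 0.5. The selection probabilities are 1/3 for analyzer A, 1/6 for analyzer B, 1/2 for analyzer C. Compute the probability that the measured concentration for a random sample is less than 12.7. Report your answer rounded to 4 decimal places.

Conditional on each analyzer, P(X < 12.7): A: 0.932937; B: 0.839286; C: 0.945201.
By total probability, P(X < 12.7) = 0.333333·0.932937 + 0.166667·0.839286 + 0.5·0.945201 = 0.92346.

0.9235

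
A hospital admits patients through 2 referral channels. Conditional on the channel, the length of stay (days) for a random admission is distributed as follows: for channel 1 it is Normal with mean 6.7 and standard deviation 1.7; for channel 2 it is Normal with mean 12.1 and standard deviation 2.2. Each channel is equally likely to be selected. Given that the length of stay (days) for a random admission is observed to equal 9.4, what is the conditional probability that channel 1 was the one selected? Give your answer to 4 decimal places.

0.4377

Likelihoods f(9.4 | ·): 1: 0.0664828; 2: 0.0853927.
Posterior ∝ prior × likelihood. Numerator for 1: 0.5·0.0664828 = 0.0332414.
Normalizing constant: 0.5·0.0664828 + 0.5·0.0853927 = 0.0759377.
P(1 | observation) = 0.0332414 / 0.0759377 = 0.437745.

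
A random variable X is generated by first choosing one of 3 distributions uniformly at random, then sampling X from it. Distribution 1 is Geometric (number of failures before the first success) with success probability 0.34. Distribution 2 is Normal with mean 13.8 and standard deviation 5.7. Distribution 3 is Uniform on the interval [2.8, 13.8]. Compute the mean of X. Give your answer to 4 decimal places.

8.0137

Component means — 1: 1.94118; 2: 13.8; 3: 8.3.
E[X] = 0.333333·1.94118 + 0.333333·13.8 + 0.333333·8.3 = 8.01373.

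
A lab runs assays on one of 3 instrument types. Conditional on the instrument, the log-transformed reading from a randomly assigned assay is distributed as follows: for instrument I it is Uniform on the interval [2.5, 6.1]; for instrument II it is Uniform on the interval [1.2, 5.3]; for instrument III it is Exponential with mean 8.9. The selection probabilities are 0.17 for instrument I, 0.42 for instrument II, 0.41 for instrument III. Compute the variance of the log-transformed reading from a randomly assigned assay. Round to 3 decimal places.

Per component, I: μ=4.3, E[X²]=19.57; II: μ=3.25, E[X²]=11.9633; III: μ=8.9, E[X²]=158.42.
E[X] = 0.17·4.3 + 0.42·3.25 + 0.41·8.9 = 5.745.
E[X²] = 0.17·19.57 + 0.42·11.9633 + 0.41·158.42 = 73.3037.
Var(X) = E[X²] − (E[X])² = 73.3037 − 33.005 = 40.2987.

40.299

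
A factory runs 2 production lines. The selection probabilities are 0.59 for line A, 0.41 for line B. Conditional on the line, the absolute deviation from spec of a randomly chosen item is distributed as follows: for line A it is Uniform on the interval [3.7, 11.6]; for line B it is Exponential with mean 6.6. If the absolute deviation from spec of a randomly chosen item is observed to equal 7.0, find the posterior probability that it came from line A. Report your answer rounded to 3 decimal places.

0.776

Likelihoods f(7.0 | ·): A: 0.126582; B: 0.0524615.
Posterior ∝ prior × likelihood. Numerator for A: 0.59·0.126582 = 0.0746835.
Normalizing constant: 0.59·0.126582 + 0.41·0.0524615 = 0.0961928.
P(A | observation) = 0.0746835 / 0.0961928 = 0.776395.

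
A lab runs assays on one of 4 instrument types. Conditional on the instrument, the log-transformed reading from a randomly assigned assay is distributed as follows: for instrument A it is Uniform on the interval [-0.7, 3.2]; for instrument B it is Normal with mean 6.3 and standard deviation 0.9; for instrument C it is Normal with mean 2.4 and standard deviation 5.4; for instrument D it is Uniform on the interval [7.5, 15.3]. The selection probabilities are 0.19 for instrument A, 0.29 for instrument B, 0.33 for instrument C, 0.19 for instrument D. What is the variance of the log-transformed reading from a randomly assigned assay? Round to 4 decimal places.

24.2365

Per component, A: μ=1.25, E[X²]=2.83; B: μ=6.3, E[X²]=40.5; C: μ=2.4, E[X²]=34.92; D: μ=11.4, E[X²]=135.03.
E[X] = 0.19·1.25 + 0.29·6.3 + 0.33·2.4 + 0.19·11.4 = 5.0225.
E[X²] = 0.19·2.83 + 0.29·40.5 + 0.33·34.92 + 0.19·135.03 = 49.462.
Var(X) = E[X²] − (E[X])² = 49.462 − 25.2255 = 24.2365.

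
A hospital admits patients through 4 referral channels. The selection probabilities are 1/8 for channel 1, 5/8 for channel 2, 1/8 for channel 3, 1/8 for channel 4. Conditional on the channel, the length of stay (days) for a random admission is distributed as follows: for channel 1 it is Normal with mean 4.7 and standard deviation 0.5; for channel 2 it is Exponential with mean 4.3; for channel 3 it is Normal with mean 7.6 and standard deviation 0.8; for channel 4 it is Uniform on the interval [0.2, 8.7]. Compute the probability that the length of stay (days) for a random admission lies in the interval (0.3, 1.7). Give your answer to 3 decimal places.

0.183

Conditional on each channel, P(0.3 < X < 1.7): 1: 9.86588e-10; 2: 0.259166; 3: 8.21565e-14; 4: 0.164706.
By total probability, P(0.3 < X < 1.7) = 0.125·9.86588e-10 + 0.625·0.259166 + 0.125·8.21565e-14 + 0.125·0.164706 = 0.182567.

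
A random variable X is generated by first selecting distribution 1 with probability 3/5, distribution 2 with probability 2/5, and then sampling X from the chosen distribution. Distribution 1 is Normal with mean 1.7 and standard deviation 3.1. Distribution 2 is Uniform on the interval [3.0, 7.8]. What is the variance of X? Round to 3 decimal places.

Per component, 1: μ=1.7, E[X²]=12.5; 2: μ=5.4, E[X²]=31.08.
E[X] = 0.6·1.7 + 0.4·5.4 = 3.18.
E[X²] = 0.6·12.5 + 0.4·31.08 = 19.932.
Var(X) = E[X²] − (E[X])² = 19.932 − 10.1124 = 9.8196.

9.820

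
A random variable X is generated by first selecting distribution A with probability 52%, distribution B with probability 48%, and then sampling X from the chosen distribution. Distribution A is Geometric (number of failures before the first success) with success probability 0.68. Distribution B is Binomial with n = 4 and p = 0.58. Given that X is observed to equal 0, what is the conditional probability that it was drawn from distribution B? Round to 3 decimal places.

Likelihoods P(X=0 | ·): A: 0.68; B: 0.031117.
Posterior ∝ prior × likelihood. Numerator for B: 0.48·0.031117 = 0.0149361.
Normalizing constant: 0.52·0.68 + 0.48·0.031117 = 0.368536.
P(B | observation) = 0.0149361 / 0.368536 = 0.0405283.

0.041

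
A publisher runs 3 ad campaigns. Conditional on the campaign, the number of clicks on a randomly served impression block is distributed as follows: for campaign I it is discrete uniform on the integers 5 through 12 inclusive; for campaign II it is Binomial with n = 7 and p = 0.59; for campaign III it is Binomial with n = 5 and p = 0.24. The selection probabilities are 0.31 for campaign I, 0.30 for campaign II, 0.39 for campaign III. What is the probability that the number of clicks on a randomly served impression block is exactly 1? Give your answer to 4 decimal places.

0.1620

Conditional on each campaign, P(X = 1): I: 0; II: 0.0196179; III: 0.400346.
By total probability, P(X = 1) = 0.31·0 + 0.3·0.0196179 + 0.39·0.400346 = 0.16202.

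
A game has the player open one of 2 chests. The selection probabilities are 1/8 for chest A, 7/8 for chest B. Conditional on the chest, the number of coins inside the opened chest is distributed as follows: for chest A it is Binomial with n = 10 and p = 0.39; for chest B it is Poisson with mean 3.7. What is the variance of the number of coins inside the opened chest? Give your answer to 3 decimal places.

Per component, A: μ=3.9, E[X²]=17.589; B: μ=3.7, E[X²]=17.39.
E[X] = 0.125·3.9 + 0.875·3.7 = 3.725.
E[X²] = 0.125·17.589 + 0.875·17.39 = 17.4149.
Var(X) = E[X²] − (E[X])² = 17.4149 − 13.8756 = 3.53925.

3.539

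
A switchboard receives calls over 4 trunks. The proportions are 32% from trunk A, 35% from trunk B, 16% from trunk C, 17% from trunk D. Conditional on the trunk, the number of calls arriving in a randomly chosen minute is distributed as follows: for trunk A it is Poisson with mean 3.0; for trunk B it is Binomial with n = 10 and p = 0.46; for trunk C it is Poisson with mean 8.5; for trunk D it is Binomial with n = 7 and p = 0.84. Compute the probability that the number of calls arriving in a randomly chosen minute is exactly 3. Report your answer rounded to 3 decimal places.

Conditional on each trunk, P(X = 3): A: 0.224042; B: 0.156391; C: 0.0208258; D: 0.0135952.
By total probability, P(X = 3) = 0.32·0.224042 + 0.35·0.156391 + 0.16·0.0208258 + 0.17·0.0135952 = 0.132073.

0.132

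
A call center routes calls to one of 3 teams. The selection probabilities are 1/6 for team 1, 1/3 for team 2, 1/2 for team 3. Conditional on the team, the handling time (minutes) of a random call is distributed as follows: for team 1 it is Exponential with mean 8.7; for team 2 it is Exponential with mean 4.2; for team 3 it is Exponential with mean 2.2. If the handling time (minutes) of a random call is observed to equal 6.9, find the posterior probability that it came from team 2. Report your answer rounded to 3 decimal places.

0.453

Likelihoods f(6.9 | ·): 1: 0.0520044; 2: 0.046054; 3: 0.0197457.
Posterior ∝ prior × likelihood. Numerator for 2: 0.333333·0.046054 = 0.0153513.
Normalizing constant: 0.166667·0.0520044 + 0.333333·0.046054 + 0.5·0.0197457 = 0.0338916.
P(2 | observation) = 0.0153513 / 0.0338916 = 0.452954.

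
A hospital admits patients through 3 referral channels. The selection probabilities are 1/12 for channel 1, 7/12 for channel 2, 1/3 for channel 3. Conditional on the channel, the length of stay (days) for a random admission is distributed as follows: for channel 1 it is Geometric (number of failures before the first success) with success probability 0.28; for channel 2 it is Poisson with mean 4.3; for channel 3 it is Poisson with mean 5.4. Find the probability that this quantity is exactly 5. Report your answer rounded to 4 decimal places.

0.1591

Conditional on each channel, P(X = 5): 1: 0.0541777; 2: 0.166224; 3: 0.172821.
By total probability, P(X = 5) = 0.0833333·0.0541777 + 0.583333·0.166224 + 0.333333·0.172821 = 0.159086.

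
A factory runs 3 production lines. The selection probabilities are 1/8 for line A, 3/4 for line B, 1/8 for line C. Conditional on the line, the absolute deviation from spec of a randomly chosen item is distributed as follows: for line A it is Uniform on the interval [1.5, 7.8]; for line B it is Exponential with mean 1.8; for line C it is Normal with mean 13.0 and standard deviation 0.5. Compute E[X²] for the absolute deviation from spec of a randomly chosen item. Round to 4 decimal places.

29.1325

For each component E[X²] = Var + (mean)², giving A: 24.93; B: 6.48; C: 169.25.
Overall E[X²] = 0.125·24.93 + 0.75·6.48 + 0.125·169.25 = 29.1325.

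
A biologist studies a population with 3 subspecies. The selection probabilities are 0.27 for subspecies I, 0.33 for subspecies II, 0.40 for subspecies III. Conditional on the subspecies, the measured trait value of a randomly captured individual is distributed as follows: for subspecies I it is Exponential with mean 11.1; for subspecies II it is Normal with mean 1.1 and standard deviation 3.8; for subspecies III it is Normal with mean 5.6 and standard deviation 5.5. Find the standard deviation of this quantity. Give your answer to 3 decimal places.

8.061

Per component, I: μ=11.1, E[X²]=246.42; II: μ=1.1, E[X²]=15.65; III: μ=5.6, E[X²]=61.61.
E[X] = 0.27·11.1 + 0.33·1.1 + 0.4·5.6 = 5.6.
E[X²] = 0.27·246.42 + 0.33·15.65 + 0.4·61.61 = 96.3419.
Var(X) = E[X²] − (E[X])² = 96.3419 − 31.36 = 64.9819.
SD(X) = √64.9819 = 8.06114.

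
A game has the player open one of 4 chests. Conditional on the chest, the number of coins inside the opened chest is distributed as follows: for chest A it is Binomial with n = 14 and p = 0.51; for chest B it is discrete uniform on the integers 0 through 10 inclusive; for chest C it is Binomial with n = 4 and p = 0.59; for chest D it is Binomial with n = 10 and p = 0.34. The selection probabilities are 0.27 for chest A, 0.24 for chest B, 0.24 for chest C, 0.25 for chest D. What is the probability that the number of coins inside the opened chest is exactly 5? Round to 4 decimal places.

Conditional on each chest, P(X = 5): A: 0.112481; B: 0.0909091; C: 0; D: 0.143389.
By total probability, P(X = 5) = 0.27·0.112481 + 0.24·0.0909091 + 0.24·0 + 0.25·0.143389 = 0.0880353.

0.0880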